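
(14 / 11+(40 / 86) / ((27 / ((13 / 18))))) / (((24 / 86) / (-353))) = -13035937 / 8019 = -1625.63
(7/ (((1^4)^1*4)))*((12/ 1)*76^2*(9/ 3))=363888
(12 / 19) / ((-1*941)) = -12 / 17879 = -0.00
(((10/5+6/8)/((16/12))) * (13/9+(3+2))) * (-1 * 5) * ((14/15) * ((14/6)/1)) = -15631/108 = -144.73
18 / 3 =6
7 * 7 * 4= 196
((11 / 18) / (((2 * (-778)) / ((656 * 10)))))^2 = 81360400 / 12257001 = 6.64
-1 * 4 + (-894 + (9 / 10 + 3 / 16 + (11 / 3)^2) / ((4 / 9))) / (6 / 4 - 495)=-356063 / 157920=-2.25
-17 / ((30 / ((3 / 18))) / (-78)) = 221 / 30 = 7.37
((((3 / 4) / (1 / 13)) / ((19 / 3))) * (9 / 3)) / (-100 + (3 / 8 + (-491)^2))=234 / 12209723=0.00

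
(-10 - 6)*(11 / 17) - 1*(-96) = 1456 / 17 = 85.65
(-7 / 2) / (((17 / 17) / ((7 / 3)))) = -49 / 6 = -8.17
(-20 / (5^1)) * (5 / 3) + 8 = 1.33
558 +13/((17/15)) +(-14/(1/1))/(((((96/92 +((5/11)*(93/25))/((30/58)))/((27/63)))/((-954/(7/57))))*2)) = 19389463809/3245963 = 5973.41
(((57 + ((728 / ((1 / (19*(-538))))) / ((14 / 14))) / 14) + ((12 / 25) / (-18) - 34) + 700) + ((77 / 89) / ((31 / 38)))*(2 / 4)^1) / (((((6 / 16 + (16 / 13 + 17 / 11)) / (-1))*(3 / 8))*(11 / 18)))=735050.19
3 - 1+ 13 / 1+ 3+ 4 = 22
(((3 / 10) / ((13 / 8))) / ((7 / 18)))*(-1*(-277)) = 59832 / 455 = 131.50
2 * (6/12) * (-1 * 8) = -8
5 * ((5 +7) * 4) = 240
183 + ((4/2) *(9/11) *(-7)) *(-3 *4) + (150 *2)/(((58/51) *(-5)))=267.70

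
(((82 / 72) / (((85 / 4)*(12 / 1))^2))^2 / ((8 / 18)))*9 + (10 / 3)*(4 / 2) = 1804053601681 / 270608040000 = 6.67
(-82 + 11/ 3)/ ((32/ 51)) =-3995/ 32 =-124.84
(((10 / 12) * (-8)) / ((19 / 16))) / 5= -64 / 57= -1.12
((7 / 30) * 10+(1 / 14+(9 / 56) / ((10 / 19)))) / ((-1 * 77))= -4553 / 129360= -0.04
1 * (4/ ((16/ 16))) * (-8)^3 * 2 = -4096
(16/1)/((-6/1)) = -2.67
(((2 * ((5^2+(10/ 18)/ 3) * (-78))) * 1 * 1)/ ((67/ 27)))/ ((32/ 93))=-308295/ 67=-4601.42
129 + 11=140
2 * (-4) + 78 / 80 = -281 / 40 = -7.02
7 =7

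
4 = 4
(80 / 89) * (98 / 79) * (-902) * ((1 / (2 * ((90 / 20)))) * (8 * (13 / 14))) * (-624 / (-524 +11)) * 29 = -316875919360 / 10820709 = -29284.21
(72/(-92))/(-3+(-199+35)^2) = -18/618539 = -0.00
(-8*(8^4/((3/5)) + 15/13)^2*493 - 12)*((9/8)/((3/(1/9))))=-69914993412413/9126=-7661077516.15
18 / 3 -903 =-897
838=838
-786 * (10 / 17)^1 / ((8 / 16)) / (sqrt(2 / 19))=-7860 * sqrt(38) / 17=-2850.13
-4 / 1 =-4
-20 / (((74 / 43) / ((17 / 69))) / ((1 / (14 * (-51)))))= 0.00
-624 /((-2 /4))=1248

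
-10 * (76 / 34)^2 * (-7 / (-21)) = -14440 / 867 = -16.66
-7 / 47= -0.15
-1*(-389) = 389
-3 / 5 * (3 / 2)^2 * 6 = -81 / 10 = -8.10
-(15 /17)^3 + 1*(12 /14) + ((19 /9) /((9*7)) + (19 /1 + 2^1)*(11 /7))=92494583 /2785671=33.20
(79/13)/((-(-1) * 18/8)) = 316/117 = 2.70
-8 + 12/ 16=-29/ 4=-7.25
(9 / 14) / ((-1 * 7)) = -9 / 98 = -0.09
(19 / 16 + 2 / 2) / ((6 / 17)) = 595 / 96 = 6.20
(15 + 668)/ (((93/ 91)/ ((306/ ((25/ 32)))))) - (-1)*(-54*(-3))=202992942/ 775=261926.38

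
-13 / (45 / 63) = -91 / 5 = -18.20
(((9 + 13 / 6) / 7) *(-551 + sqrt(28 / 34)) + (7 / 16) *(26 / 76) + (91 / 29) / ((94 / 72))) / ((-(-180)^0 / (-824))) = -1570976612669 / 2175348 + 27604 *sqrt(238) / 357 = -720979.68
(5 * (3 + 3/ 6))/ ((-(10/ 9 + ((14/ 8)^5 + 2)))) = -4608/ 5141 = -0.90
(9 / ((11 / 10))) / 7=90 / 77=1.17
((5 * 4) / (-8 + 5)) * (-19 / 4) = 95 / 3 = 31.67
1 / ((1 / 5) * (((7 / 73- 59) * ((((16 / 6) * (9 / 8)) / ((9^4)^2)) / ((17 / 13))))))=-1592754.35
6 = 6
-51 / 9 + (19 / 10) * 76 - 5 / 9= 6218 / 45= 138.18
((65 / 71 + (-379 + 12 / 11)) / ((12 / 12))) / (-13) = 294432 / 10153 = 29.00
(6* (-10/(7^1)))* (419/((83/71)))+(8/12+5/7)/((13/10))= -69588590/22659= -3071.12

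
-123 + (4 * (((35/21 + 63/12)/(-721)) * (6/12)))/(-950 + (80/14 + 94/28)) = -500666128/4070457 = -123.00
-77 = -77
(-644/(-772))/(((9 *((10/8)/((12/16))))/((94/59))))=15134/170805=0.09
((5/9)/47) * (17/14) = 85/5922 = 0.01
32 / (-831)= -32 / 831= -0.04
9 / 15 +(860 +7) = 4338 / 5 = 867.60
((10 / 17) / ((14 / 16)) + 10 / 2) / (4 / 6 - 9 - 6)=-2025 / 5117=-0.40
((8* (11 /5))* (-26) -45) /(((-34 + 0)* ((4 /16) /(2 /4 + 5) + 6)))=2.45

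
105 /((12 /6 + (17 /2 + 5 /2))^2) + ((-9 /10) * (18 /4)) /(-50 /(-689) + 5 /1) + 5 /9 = 0.38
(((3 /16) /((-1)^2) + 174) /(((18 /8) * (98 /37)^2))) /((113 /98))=1271801 /132888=9.57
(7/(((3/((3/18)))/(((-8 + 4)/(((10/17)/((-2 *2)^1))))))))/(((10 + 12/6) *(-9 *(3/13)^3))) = -261443/32805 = -7.97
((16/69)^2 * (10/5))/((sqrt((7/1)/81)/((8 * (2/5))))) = 8192 * sqrt(7)/18515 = 1.17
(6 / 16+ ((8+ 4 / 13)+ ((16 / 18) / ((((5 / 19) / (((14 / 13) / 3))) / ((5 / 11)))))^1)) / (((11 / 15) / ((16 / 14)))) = 203725 / 14157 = 14.39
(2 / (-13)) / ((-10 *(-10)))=-1 / 650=-0.00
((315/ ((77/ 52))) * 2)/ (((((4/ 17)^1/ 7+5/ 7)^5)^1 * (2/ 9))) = 502566080774940/ 61424653939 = 8181.83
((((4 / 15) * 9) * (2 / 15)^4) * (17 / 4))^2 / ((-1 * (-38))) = 36992 / 135263671875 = 0.00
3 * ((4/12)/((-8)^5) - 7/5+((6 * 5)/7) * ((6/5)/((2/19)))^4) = 6226062310549/28672000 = 217147.82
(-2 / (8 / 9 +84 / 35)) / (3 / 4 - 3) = 10 / 37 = 0.27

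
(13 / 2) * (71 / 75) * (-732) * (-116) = 13062296 / 25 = 522491.84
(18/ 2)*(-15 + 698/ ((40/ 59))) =182619/ 20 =9130.95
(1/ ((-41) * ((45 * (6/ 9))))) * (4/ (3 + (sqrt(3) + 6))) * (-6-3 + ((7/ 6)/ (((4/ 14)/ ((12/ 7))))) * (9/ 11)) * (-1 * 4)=-144/ 29315 + 16 * sqrt(3)/ 29315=-0.00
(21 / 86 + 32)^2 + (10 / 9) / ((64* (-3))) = 1660929019 / 1597536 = 1039.68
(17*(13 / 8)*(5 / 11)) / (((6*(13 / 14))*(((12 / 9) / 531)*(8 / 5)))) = 1579725 / 2816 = 560.98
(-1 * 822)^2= 675684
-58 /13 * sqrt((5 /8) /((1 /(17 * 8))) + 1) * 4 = -232 * sqrt(86) /13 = -165.50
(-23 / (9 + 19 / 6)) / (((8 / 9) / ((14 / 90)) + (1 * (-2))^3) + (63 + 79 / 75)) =-36225 / 1183622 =-0.03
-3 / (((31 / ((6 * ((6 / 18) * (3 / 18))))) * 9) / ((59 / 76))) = -59 / 21204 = -0.00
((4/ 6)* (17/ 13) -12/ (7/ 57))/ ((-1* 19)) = 26438/ 5187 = 5.10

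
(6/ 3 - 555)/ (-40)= 553/ 40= 13.82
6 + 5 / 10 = 13 / 2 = 6.50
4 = 4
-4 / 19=-0.21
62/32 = 31/16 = 1.94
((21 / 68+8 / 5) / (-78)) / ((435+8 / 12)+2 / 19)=-209 / 3721640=-0.00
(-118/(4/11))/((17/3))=-1947/34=-57.26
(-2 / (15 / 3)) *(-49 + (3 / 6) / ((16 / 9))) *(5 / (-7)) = -1559 / 112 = -13.92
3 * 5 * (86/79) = 1290/79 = 16.33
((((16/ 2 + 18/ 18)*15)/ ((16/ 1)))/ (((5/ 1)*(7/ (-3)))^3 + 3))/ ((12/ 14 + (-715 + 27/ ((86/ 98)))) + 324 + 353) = 1097145/ 1313946976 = 0.00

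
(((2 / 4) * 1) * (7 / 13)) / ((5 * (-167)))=-7 / 21710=-0.00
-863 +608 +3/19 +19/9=-43217/171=-252.73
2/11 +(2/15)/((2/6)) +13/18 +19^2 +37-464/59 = 22863989/58410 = 391.44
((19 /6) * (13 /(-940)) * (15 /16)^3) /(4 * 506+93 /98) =-41895 /2350956544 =-0.00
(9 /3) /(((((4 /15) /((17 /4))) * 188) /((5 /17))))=225 /3008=0.07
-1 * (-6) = 6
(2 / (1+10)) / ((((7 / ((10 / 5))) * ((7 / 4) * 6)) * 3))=8 / 4851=0.00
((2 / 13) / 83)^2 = 4 / 1164241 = 0.00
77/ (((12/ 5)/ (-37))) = -14245/ 12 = -1187.08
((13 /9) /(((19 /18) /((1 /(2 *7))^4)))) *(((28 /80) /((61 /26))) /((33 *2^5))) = 169 /33583925760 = 0.00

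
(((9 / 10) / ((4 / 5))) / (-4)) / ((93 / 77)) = -231 / 992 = -0.23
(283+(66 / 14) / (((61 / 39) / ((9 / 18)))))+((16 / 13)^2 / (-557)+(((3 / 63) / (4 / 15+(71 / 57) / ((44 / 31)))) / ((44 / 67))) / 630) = 10337629370526280 / 36335568531717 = 284.50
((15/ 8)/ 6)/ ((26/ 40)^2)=125/ 169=0.74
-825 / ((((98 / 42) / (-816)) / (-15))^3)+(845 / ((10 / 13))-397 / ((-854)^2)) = -607969268891518327397 / 5105212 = -119087957344674.10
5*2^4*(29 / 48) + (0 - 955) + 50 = -2570 / 3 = -856.67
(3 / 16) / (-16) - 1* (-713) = 712.99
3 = 3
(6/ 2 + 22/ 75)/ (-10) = -247/ 750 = -0.33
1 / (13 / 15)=15 / 13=1.15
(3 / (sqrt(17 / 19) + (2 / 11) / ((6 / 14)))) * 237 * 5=-31205790 / 14789 + 3871395 * sqrt(323) / 14789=2594.61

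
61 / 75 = 0.81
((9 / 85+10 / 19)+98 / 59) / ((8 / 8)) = 218509 / 95285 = 2.29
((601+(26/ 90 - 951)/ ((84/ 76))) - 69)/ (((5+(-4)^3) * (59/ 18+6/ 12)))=155059/ 105315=1.47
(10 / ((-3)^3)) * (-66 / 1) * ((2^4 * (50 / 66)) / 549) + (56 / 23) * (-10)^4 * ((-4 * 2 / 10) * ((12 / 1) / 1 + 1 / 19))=-1520717720000 / 6477651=-234763.76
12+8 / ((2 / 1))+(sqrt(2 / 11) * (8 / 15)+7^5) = 16823.23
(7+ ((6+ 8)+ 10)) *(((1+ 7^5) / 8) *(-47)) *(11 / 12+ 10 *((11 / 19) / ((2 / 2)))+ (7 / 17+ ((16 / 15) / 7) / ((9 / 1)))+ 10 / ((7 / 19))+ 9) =-132479814.15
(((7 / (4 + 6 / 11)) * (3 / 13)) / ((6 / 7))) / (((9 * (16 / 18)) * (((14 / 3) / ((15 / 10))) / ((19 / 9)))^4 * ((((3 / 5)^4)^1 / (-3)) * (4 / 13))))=-35838275 / 43352064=-0.83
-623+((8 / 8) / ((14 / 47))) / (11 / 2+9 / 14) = -53531 / 86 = -622.45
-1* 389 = -389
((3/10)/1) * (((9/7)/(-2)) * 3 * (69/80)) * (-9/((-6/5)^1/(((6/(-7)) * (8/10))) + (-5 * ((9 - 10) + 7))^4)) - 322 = -2921190260899/9072019600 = -322.00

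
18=18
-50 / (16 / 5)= -125 / 8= -15.62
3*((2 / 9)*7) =14 / 3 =4.67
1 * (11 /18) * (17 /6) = 187 /108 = 1.73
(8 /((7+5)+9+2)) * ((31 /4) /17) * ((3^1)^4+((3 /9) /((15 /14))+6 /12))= 228253 /17595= 12.97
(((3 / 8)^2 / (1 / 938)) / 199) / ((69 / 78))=54873 / 73232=0.75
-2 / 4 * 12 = -6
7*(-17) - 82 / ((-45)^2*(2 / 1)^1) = -119.02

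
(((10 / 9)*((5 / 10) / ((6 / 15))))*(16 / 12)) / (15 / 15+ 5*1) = 25 / 81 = 0.31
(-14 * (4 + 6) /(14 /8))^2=6400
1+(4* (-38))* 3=-455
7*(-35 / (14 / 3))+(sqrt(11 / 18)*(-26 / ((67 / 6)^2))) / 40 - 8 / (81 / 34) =-9049 / 162 - 39*sqrt(22) / 44890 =-55.86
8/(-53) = -8/53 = -0.15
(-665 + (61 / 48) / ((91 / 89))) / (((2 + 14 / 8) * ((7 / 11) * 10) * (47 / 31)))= -988658231 / 53890200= -18.35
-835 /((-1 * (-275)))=-3.04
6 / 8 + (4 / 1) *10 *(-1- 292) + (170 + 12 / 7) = -323331 / 28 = -11547.54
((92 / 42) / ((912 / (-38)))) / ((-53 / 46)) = 529 / 6678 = 0.08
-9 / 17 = -0.53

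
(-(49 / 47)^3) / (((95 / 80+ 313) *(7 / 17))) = -4571504 / 521918221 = -0.01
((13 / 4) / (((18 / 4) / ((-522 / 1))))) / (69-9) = -377 / 60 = -6.28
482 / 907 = 0.53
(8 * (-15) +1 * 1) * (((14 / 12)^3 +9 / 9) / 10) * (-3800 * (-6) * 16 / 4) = -25277980 / 9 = -2808664.44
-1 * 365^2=-133225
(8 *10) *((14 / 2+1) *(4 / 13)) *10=25600 / 13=1969.23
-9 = -9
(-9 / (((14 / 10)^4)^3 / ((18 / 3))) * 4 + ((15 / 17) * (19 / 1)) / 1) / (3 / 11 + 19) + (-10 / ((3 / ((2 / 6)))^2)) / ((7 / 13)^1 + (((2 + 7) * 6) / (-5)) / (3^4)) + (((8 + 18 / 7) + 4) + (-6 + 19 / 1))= 2972768111529972823 / 106402570021437732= 27.94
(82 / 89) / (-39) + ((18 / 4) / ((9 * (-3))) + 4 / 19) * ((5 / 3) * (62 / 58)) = 0.05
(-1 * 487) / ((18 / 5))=-2435 / 18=-135.28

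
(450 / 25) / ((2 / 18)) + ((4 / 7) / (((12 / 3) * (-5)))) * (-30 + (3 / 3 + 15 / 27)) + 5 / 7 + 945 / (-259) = 1863382 / 11655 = 159.88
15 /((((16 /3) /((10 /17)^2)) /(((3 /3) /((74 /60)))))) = 0.79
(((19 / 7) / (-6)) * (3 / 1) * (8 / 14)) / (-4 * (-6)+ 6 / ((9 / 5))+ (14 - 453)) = 0.00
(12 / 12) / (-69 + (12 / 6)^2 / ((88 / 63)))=-22 / 1455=-0.02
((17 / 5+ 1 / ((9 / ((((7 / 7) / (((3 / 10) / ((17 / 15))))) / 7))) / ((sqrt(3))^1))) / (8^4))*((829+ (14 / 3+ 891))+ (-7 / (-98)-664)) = 757367*sqrt(3) / 48771072+ 757367 / 860160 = 0.91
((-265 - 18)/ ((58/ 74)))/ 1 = -10471/ 29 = -361.07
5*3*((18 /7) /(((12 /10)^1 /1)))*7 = 225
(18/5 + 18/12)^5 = 345025251/100000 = 3450.25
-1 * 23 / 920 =-1 / 40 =-0.02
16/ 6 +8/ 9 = 32/ 9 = 3.56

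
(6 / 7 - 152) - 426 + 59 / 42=-575.74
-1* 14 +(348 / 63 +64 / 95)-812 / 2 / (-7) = 100144 / 1995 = 50.20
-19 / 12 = -1.58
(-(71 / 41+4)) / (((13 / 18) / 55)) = -232650 / 533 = -436.49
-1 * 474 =-474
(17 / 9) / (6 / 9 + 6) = 17 / 60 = 0.28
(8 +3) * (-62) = -682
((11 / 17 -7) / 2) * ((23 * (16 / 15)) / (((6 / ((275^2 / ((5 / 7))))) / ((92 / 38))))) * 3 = -3226053600 / 323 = -9987782.04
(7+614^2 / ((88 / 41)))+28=3864979 / 22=175680.86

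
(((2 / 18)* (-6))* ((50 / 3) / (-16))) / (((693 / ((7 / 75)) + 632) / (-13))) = -325 / 290052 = -0.00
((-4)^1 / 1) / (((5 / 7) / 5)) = -28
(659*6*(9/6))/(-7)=-5931/7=-847.29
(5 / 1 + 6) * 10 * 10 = 1100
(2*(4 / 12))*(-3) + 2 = 0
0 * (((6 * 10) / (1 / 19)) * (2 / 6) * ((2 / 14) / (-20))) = 0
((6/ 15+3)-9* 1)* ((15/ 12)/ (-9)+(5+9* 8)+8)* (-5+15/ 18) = 106925/ 54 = 1980.09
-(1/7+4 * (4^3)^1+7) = -1842/7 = -263.14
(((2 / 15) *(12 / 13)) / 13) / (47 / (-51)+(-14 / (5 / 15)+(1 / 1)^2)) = -204 / 903305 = -0.00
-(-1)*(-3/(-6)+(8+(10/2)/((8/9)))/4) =3.91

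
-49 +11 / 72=-3517 / 72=-48.85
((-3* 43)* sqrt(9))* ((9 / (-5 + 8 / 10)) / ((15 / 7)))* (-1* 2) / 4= -193.50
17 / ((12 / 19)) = 323 / 12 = 26.92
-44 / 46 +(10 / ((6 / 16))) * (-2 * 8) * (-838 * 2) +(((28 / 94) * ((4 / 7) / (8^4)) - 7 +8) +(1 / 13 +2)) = 15435627128705 / 21585408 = 715095.45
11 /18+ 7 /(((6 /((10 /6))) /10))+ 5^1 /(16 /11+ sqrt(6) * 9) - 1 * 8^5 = -3451307449 /105390+ 1089 * sqrt(6) /11710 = -32747.73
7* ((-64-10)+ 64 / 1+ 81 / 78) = -1631 / 26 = -62.73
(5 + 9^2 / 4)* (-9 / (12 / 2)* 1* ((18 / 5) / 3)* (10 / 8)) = -909 / 16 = -56.81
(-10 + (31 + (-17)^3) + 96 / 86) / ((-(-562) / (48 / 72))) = -210308 / 36249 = -5.80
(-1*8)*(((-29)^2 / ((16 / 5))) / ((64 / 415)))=-1745075 / 128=-13633.40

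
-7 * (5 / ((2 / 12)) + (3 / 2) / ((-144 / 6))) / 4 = -3353 / 64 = -52.39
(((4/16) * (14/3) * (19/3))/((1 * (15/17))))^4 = 26133781118641/5314410000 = 4917.53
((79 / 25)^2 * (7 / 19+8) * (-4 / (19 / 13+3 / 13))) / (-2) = 12900147 / 130625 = 98.76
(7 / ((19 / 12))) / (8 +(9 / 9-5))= 21 / 19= 1.11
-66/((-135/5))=2.44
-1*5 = -5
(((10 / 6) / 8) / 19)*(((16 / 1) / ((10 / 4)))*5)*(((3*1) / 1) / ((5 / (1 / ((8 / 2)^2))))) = 1 / 76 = 0.01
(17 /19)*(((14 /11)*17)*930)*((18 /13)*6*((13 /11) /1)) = 406380240 /2299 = 176763.91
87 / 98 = 0.89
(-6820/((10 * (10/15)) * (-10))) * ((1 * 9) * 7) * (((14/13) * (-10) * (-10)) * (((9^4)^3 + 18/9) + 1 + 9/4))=2548322167580325675/13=196024782121563513.46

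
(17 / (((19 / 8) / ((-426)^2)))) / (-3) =-8226912 / 19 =-432995.37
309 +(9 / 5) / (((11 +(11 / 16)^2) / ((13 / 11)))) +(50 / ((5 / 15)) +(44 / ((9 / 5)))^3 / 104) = 305984994203 / 510289065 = 599.63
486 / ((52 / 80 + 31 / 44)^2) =5880600 / 22201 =264.88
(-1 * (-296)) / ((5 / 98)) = 5801.60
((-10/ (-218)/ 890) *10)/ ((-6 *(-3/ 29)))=145/ 174618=0.00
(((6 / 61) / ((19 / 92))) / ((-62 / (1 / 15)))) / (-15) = 92 / 2694675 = 0.00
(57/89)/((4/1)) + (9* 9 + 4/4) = 29249/356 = 82.16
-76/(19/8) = -32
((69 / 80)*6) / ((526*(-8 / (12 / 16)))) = -621 / 673280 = -0.00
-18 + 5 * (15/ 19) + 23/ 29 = -7306/ 551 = -13.26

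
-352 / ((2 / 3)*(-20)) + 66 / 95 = 2574 / 95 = 27.09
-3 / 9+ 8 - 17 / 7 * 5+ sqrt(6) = -94 / 21+ sqrt(6) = -2.03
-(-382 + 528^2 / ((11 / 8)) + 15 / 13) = -202371.15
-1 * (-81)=81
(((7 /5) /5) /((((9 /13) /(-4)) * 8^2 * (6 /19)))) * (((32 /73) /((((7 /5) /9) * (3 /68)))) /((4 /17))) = -71383 /3285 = -21.73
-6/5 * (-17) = 102/5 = 20.40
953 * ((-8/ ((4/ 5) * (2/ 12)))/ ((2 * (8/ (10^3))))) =-3573750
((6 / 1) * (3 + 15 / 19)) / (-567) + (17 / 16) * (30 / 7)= 14407 / 3192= 4.51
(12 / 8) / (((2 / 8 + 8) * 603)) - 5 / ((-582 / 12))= 66524 / 643401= 0.10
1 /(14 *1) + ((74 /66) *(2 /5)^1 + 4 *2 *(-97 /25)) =-352507 /11550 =-30.52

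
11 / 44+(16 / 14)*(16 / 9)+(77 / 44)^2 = 5387 / 1008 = 5.34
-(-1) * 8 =8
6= 6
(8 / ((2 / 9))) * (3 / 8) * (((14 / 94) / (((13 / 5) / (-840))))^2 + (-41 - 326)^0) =23347799667 / 746642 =31270.41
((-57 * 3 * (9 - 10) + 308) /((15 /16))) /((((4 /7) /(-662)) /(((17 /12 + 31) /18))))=-431728927 /405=-1065997.35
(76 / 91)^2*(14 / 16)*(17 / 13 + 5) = 59204 / 15379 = 3.85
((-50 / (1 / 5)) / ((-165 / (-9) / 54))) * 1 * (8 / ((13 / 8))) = -518400 / 143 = -3625.17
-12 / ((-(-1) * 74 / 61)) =-366 / 37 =-9.89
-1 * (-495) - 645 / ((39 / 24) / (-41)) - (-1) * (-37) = 217514 / 13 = 16731.85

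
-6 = -6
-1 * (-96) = 96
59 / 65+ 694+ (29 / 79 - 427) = 1377591 / 5135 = 268.27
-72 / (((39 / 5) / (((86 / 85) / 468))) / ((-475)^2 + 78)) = -38820916 / 8619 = -4504.11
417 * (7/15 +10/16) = 18209/40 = 455.22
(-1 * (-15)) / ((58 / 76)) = 570 / 29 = 19.66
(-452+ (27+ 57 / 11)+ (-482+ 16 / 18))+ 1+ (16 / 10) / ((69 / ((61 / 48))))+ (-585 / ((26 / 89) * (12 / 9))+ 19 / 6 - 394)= -254350751 / 91080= -2792.61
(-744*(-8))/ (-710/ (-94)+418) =93248/ 6667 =13.99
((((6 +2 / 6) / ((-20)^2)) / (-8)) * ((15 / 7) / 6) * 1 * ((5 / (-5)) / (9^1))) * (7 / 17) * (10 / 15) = 19 / 881280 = 0.00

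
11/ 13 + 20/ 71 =1041/ 923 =1.13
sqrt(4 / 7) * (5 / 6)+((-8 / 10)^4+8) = 5 * sqrt(7) / 21+5256 / 625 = 9.04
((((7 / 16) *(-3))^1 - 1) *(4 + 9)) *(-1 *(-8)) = -481 / 2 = -240.50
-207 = -207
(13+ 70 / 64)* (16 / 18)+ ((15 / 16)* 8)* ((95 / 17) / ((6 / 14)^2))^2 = 6955.06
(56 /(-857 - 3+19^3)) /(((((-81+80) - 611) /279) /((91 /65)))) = -434 /72845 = -0.01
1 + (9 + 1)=11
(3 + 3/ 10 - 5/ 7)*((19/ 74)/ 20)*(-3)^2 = 30951/ 103600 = 0.30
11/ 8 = 1.38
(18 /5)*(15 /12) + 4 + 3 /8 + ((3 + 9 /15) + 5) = 699 /40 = 17.48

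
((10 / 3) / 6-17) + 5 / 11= -1583 / 99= -15.99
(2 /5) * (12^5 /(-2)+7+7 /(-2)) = -49765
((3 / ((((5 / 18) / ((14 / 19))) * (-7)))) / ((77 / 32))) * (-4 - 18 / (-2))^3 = -86400 / 1463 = -59.06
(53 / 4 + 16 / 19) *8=2142 / 19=112.74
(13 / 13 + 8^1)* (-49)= -441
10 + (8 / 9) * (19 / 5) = 602 / 45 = 13.38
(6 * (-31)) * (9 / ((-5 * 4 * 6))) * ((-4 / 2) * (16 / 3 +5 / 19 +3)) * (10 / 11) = -45570 / 209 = -218.04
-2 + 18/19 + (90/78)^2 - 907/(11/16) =-46588187/35321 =-1318.99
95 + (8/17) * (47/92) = 37239/391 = 95.24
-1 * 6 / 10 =-3 / 5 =-0.60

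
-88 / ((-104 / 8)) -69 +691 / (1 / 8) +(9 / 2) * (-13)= 5407.27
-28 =-28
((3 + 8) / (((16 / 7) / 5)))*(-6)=-1155 / 8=-144.38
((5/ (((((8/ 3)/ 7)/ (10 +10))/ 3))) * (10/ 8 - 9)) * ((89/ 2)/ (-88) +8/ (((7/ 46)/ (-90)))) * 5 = 203312287125/ 1408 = 144397931.20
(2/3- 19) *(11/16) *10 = -3025/24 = -126.04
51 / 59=0.86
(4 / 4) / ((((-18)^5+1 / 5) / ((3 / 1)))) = -15 / 9447839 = -0.00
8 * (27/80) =27/10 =2.70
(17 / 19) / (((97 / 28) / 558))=265608 / 1843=144.12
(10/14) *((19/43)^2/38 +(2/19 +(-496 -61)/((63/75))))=-4891177265/10328514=-473.56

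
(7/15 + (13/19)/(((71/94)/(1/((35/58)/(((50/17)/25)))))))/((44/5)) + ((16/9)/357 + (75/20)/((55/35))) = 13823407/5609142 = 2.46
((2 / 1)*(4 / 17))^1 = 8 / 17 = 0.47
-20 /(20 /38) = -38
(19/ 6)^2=361/ 36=10.03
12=12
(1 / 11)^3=1 / 1331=0.00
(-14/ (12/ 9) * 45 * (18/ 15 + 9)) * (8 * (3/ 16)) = -28917/ 4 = -7229.25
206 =206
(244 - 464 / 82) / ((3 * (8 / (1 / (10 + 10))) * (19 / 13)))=31759 / 93480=0.34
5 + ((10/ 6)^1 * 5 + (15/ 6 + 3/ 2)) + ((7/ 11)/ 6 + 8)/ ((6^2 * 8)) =330007/ 19008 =17.36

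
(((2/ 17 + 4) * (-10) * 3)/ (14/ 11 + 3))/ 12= -1925/ 799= -2.41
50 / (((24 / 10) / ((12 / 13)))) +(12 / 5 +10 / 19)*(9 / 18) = 25557 / 1235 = 20.69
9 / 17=0.53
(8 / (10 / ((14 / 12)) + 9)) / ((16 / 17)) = 119 / 246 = 0.48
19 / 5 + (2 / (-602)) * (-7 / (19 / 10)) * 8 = 15923 / 4085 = 3.90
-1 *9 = -9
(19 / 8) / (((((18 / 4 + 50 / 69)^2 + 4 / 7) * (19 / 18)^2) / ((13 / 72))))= 3899259 / 282344788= 0.01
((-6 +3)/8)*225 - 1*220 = -2435/8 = -304.38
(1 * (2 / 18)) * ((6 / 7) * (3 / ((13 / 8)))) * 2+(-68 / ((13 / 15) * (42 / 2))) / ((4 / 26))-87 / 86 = -24.95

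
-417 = -417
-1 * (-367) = 367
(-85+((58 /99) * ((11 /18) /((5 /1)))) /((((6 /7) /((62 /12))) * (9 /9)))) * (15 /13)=-1233007 /12636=-97.58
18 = 18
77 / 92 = 0.84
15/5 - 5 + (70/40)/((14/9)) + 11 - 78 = -543/8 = -67.88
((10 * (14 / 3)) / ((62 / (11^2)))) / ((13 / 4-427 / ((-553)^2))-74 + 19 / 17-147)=-5032392904 / 11970166617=-0.42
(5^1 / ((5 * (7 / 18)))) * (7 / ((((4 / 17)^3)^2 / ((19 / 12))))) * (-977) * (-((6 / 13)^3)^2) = 1586062.85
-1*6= -6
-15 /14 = -1.07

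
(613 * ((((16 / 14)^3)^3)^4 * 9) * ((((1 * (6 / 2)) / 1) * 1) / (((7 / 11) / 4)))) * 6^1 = 76390651.99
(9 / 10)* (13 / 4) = 117 / 40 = 2.92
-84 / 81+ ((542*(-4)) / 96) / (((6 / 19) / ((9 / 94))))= -160079 / 20304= -7.88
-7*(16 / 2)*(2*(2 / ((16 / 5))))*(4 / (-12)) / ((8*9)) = 35 / 108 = 0.32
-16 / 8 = -2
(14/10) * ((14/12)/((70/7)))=49/300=0.16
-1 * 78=-78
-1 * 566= -566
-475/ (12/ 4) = -475/ 3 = -158.33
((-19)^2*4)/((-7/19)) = -27436/7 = -3919.43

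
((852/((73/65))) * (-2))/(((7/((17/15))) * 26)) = -4828/511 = -9.45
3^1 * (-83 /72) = -3.46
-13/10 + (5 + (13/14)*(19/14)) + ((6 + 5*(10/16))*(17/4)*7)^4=1395228602496357429/256901120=5430994627.41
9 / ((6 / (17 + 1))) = 27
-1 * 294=-294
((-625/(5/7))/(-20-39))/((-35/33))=-825/59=-13.98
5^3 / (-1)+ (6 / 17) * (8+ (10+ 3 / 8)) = -8059 / 68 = -118.51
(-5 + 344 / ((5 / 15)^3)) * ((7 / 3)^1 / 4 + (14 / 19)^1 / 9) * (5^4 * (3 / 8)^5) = 71276034375 / 2490368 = 28620.68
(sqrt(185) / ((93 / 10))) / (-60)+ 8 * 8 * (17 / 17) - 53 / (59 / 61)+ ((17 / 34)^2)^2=8747 / 944 - sqrt(185) / 558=9.24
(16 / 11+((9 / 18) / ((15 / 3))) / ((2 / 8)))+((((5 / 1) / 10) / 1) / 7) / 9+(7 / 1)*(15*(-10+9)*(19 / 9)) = -1523243 / 6930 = -219.80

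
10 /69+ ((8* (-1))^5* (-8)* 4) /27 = 24117338 /621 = 38836.29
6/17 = 0.35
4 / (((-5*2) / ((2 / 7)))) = -4 / 35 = -0.11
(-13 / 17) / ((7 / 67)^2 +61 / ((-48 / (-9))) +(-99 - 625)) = 933712 / 870031185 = 0.00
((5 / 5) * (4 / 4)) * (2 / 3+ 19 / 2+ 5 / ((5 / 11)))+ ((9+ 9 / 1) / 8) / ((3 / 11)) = 353 / 12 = 29.42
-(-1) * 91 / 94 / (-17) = -91 / 1598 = -0.06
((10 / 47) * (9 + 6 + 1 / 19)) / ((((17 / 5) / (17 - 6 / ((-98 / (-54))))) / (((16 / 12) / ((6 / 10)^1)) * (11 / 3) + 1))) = 124738900 / 1057077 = 118.00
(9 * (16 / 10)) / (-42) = -12 / 35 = -0.34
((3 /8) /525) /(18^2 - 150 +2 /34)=17 /4142600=0.00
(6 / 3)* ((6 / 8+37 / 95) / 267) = 433 / 50730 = 0.01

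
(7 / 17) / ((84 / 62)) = 31 / 102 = 0.30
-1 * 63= -63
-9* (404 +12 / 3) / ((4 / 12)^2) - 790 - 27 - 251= -34116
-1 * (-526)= 526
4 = 4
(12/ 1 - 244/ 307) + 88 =30456/ 307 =99.21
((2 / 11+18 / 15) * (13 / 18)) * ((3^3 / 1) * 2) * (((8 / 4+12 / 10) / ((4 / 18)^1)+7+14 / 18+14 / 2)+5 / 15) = 1312064 / 825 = 1590.38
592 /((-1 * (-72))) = 74 /9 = 8.22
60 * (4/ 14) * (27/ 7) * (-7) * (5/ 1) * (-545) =8829000/ 7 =1261285.71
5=5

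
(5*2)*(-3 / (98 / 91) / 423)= -65 / 987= -0.07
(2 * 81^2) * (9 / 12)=19683 / 2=9841.50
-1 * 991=-991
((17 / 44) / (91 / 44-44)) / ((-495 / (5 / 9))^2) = -0.00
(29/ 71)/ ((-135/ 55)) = -319/ 1917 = -0.17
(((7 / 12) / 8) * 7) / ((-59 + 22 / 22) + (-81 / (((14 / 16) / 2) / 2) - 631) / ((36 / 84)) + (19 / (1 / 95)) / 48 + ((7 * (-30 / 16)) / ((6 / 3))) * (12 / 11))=-539 / 2496266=-0.00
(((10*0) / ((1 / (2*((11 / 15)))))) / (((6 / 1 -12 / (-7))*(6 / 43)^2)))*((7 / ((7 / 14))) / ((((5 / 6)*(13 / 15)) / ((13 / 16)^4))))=0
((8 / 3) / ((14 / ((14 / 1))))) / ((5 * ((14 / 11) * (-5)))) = -44 / 525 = -0.08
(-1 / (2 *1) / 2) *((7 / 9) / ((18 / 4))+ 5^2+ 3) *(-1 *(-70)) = -39935 / 81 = -493.02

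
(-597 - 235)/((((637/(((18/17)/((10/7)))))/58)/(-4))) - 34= 113402/595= 190.59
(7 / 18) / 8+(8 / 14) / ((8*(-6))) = 0.04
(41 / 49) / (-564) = -41 / 27636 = -0.00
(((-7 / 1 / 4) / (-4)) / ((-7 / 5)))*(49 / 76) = -245 / 1216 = -0.20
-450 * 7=-3150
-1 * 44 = -44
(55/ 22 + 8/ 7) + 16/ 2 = 163/ 14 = 11.64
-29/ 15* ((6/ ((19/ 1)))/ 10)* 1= -29/ 475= -0.06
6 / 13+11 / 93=701 / 1209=0.58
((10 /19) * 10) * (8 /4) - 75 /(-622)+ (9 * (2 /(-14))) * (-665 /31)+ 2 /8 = 28193109 /732716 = 38.48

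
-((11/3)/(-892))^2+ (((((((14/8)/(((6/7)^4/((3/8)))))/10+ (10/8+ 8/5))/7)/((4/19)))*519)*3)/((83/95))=3827411909500345/1065094926336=3593.49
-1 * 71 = -71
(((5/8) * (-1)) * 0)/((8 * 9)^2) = 0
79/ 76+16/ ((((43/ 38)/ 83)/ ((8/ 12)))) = 7680719/ 9804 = 783.43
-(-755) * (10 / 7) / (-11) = -7550 / 77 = -98.05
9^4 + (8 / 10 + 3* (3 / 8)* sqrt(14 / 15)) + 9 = 3* sqrt(210) / 40 + 32854 / 5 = 6571.89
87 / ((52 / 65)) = 435 / 4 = 108.75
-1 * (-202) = 202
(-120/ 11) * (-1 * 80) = 9600/ 11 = 872.73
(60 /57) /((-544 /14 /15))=-0.41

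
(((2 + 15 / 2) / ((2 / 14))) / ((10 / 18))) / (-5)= -1197 / 50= -23.94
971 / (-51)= -971 / 51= -19.04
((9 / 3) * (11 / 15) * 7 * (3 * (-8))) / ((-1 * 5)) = 1848 / 25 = 73.92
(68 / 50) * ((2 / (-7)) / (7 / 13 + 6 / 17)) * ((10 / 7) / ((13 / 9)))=-20808 / 48265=-0.43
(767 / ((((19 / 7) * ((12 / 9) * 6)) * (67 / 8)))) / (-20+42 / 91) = -69797 / 323342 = -0.22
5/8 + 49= 397/8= 49.62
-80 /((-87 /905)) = 832.18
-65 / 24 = -2.71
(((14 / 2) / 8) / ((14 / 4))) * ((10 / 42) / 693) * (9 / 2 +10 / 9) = 505 / 1047816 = 0.00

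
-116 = -116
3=3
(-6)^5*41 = -318816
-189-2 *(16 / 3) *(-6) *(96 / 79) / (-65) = -976659 / 5135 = -190.20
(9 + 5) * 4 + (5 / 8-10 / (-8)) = 463 / 8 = 57.88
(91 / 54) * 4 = 182 / 27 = 6.74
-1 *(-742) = 742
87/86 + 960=82647/86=961.01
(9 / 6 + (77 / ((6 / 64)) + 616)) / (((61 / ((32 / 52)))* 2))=17266 / 2379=7.26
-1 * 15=-15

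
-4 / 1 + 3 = -1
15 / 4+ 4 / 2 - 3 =11 / 4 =2.75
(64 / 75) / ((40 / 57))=152 / 125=1.22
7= 7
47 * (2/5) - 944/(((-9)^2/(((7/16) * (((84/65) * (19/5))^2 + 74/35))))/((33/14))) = -296.45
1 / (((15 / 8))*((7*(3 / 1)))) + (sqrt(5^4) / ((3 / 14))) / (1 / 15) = 551258 / 315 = 1750.03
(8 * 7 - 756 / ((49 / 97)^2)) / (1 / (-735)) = 14954460 / 7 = 2136351.43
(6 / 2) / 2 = 3 / 2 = 1.50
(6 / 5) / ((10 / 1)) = 3 / 25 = 0.12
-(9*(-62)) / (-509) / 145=-558 / 73805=-0.01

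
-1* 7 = -7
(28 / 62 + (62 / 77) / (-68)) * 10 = 178455 / 40579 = 4.40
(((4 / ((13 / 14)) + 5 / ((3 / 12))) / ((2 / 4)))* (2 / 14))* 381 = 240792 / 91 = 2646.07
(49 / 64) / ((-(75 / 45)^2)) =-441 / 1600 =-0.28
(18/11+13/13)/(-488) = -29/5368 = -0.01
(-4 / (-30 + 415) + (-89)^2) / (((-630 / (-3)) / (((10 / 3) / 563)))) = 0.22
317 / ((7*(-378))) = -0.12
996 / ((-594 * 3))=-166 / 297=-0.56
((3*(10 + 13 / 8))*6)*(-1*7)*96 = -140616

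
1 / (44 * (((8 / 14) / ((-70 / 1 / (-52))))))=245 / 4576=0.05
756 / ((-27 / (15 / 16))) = -105 / 4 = -26.25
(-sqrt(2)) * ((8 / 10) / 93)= -4 * sqrt(2) / 465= -0.01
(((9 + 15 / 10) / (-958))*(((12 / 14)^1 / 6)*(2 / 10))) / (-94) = 3 / 900520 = 0.00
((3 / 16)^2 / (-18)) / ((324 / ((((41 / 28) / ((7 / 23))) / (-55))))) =943 / 1788272640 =0.00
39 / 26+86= 175 / 2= 87.50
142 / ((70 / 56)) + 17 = 653 / 5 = 130.60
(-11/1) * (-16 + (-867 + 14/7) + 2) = 9669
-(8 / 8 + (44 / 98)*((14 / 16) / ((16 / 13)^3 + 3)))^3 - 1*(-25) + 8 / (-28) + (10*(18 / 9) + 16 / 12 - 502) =-36752172921797837081 / 80382734641368768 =-457.21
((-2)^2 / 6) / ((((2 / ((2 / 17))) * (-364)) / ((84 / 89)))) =-0.00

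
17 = 17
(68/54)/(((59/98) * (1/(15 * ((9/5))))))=3332/59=56.47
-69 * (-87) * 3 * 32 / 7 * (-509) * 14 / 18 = -32592288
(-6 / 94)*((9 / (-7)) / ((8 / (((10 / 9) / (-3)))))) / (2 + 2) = -5 / 5264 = -0.00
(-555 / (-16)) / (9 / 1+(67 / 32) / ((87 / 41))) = 96570 / 27803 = 3.47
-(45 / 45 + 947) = -948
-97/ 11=-8.82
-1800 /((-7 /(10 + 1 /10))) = 18180 /7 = 2597.14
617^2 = 380689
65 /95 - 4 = -63 /19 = -3.32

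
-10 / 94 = -5 / 47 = -0.11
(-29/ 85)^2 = 841/ 7225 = 0.12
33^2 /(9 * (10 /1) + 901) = 1.10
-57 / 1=-57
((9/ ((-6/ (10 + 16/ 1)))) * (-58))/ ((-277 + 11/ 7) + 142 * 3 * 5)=7917/ 6491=1.22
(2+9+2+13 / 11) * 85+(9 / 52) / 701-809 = 158967271 / 400972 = 396.45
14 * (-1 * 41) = -574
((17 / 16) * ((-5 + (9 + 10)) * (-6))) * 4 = -357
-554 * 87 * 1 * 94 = -4530612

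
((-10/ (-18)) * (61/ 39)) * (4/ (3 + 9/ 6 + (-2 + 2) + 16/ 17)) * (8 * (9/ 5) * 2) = 132736/ 7215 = 18.40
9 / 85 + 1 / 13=202 / 1105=0.18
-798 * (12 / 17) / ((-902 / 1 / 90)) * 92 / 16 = 2477790 / 7667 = 323.18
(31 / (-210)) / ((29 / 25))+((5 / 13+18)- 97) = -1246811 / 15834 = -78.74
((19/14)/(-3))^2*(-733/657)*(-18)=264613/64386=4.11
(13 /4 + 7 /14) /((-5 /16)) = -12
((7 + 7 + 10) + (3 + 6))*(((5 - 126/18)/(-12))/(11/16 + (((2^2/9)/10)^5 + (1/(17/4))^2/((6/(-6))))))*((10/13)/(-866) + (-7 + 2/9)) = -179068242211650000/3036146700983747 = -58.98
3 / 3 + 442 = 443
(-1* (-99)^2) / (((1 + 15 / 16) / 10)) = -1568160 / 31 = -50585.81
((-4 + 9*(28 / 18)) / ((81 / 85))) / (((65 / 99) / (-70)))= -130900 / 117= -1118.80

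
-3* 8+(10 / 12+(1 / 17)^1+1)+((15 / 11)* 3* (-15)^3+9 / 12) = -31030427 / 2244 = -13828.18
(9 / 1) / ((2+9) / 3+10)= 27 / 41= 0.66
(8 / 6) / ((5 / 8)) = 32 / 15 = 2.13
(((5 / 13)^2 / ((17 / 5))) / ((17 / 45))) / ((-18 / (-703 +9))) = 216875 / 48841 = 4.44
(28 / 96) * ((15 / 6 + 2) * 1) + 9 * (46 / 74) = 4089 / 592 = 6.91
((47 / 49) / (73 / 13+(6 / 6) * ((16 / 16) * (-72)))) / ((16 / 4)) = -611 / 169148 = -0.00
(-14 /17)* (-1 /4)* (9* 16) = 504 /17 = 29.65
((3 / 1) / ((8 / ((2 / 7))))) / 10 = 0.01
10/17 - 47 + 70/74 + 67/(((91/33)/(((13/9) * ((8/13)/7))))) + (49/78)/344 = -35046719243/826989072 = -42.38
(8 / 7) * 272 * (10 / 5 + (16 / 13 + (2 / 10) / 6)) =1385024 / 1365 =1014.67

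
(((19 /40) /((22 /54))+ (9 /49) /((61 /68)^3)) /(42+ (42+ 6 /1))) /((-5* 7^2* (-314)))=772308013 /3764731379948000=0.00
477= 477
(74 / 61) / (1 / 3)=3.64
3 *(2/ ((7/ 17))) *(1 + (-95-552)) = -65892/ 7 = -9413.14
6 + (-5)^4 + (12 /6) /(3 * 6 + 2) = 6311 /10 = 631.10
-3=-3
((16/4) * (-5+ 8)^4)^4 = 11019960576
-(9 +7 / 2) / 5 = -5 / 2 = -2.50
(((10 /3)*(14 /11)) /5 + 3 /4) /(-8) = -211 /1056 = -0.20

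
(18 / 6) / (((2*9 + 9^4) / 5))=5 / 2193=0.00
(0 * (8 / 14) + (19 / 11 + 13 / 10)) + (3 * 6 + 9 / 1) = 3303 / 110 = 30.03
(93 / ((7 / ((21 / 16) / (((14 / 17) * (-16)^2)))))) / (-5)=-4743 / 286720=-0.02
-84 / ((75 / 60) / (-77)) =25872 / 5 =5174.40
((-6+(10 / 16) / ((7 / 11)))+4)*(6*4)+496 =3301 / 7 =471.57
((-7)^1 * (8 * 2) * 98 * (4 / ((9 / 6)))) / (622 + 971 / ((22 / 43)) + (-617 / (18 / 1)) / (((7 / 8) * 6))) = -121701888 / 10450445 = -11.65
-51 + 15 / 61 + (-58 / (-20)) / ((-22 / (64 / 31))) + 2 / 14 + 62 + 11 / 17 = 145594264 / 12376595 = 11.76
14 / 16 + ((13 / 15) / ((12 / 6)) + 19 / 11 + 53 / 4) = 16.29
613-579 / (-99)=20422 / 33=618.85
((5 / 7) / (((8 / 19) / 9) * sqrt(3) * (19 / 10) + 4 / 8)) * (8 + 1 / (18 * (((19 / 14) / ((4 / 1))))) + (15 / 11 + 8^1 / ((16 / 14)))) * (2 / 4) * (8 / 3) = 31088000 / 893893 - 49740800 * sqrt(3) / 8045037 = 24.07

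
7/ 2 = 3.50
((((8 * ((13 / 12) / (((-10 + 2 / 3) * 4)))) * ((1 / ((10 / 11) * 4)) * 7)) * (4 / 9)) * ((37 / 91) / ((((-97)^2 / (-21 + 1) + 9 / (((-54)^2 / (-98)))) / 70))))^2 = 2772225 / 19226040964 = 0.00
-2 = -2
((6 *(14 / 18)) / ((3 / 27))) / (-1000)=-21 / 500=-0.04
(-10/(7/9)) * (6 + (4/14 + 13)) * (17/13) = -324.25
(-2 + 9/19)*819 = -23751/19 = -1250.05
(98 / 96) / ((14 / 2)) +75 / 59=1.42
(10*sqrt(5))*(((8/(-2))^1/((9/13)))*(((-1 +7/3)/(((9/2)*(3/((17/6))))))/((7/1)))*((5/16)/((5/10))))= -22100*sqrt(5)/15309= -3.23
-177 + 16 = -161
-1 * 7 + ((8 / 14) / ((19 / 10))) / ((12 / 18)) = -871 / 133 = -6.55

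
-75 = -75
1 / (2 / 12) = 6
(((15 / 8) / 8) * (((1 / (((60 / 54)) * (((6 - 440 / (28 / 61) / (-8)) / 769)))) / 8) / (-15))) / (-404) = 48447 / 1821813760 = 0.00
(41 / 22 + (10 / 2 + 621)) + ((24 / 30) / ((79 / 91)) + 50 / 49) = 268177507 / 425810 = 629.81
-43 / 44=-0.98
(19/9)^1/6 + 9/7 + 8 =3643/378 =9.64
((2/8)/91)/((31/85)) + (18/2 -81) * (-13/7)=1508917/11284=133.72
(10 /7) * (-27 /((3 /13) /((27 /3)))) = -10530 /7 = -1504.29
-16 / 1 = -16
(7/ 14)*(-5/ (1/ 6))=-15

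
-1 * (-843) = 843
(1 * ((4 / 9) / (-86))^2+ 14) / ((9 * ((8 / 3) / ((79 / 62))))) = 0.74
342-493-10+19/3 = -464/3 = -154.67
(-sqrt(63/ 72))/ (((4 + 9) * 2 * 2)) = -0.02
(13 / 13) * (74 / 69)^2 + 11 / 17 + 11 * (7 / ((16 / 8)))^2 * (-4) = -43479580 / 80937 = -537.20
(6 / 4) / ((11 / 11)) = 3 / 2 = 1.50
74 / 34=37 / 17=2.18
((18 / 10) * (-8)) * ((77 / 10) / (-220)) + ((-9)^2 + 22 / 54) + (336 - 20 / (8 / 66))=853576 / 3375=252.91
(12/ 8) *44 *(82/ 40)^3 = 2274393/ 4000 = 568.60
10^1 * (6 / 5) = 12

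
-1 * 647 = -647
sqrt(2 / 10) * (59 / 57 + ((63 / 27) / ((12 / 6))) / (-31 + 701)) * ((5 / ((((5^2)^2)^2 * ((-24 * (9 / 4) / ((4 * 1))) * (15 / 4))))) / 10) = -79193 * sqrt(5) / 15104443359375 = -0.00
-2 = -2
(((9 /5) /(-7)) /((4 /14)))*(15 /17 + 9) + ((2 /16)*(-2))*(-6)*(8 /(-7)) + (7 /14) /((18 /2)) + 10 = -5921 /10710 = -0.55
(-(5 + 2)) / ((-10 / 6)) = 21 / 5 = 4.20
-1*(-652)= 652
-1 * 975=-975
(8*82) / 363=656 / 363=1.81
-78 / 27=-26 / 9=-2.89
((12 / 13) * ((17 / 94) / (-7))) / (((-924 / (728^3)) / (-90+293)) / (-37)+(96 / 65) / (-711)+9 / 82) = -5636309786714880 / 25448626230959623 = -0.22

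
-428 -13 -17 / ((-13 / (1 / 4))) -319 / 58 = -23201 / 52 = -446.17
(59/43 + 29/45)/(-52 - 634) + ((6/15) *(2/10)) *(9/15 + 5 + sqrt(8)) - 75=-1237062154/16592625 + 4 *sqrt(2)/25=-74.33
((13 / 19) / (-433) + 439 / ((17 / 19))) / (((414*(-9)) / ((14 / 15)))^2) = 3362438114 / 109219113353475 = 0.00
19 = 19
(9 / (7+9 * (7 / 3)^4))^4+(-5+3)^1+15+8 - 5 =589770204960577 / 36860635119616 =16.00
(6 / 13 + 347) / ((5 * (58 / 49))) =221333 / 3770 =58.71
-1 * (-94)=94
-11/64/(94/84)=-231/1504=-0.15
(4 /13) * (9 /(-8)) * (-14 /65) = 63 /845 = 0.07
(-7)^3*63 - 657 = -22266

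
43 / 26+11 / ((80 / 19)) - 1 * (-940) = 982037 / 1040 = 944.27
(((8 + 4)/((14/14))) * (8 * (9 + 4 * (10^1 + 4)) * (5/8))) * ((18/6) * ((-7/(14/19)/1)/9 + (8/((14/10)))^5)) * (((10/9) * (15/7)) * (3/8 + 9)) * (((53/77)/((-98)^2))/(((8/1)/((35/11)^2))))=144289.95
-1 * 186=-186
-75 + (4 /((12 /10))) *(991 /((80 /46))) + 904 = 32741 /12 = 2728.42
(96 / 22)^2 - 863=-102119 / 121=-843.96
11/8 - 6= -37/8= -4.62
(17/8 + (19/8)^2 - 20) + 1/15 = -12.17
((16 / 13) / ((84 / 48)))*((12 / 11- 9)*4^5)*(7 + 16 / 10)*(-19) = 4658233344 / 5005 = 930715.95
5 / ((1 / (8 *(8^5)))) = 1310720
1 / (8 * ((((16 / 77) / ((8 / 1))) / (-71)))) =-5467 / 16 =-341.69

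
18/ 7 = 2.57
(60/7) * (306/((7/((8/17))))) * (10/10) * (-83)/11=-717120/539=-1330.46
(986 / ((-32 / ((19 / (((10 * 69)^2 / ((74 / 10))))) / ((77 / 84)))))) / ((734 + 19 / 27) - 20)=-3119211 / 224578486000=-0.00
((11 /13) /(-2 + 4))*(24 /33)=4 /13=0.31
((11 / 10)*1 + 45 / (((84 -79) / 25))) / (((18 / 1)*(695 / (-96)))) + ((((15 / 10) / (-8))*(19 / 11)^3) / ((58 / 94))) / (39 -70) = -336214425577 / 199587709200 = -1.68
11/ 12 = 0.92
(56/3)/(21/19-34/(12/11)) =-2128/3427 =-0.62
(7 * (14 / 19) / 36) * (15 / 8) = 245 / 912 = 0.27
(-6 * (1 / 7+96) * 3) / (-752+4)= 2.31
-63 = -63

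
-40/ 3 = -13.33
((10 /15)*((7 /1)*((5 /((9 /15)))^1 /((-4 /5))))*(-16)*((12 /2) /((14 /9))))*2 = 6000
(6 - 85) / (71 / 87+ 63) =-1.24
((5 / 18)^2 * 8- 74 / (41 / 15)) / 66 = -0.40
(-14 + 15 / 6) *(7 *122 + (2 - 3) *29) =-18975 / 2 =-9487.50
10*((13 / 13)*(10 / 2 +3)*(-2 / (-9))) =160 / 9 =17.78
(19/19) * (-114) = -114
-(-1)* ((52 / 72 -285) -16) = -5405 / 18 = -300.28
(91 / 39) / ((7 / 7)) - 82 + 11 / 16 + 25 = -2591 / 48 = -53.98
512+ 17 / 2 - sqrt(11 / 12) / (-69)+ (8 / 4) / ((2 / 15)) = sqrt(33) / 414+ 1071 / 2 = 535.51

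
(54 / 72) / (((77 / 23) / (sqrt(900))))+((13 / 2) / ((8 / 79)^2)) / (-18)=-5054921 / 177408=-28.49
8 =8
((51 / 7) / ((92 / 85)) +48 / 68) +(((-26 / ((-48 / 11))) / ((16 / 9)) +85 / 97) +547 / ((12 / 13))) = 61601783927 / 101947776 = 604.25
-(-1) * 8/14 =4/7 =0.57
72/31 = 2.32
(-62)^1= -62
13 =13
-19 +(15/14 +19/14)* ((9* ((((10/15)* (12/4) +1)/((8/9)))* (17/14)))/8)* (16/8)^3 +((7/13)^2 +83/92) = 218704457/3047408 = 71.77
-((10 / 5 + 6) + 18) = -26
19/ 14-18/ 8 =-25/ 28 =-0.89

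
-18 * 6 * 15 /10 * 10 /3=-540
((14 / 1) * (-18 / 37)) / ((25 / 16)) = -4032 / 925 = -4.36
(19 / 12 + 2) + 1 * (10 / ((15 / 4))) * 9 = 331 / 12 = 27.58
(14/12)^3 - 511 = -509.41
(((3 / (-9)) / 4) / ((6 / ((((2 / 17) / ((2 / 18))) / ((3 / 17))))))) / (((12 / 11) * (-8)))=11 / 1152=0.01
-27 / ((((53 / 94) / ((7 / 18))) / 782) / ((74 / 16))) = -14278929 / 212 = -67353.44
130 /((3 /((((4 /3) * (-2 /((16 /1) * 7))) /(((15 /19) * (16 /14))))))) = -247 /216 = -1.14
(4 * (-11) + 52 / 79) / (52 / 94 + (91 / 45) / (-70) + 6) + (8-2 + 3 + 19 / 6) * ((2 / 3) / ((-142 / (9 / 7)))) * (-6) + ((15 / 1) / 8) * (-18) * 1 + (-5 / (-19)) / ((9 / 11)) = -146864689542079 / 3705817681188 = -39.63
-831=-831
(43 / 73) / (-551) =-43 / 40223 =-0.00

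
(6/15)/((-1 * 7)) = -2/35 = -0.06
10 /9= 1.11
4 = 4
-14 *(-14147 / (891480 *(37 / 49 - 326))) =-0.00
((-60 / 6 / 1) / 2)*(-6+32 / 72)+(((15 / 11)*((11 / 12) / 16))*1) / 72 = 128005 / 4608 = 27.78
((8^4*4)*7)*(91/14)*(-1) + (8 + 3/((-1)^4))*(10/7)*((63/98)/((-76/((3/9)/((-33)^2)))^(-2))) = 30516177517552/49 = 622779133011.27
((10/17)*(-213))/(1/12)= -25560/17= -1503.53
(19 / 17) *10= 190 / 17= 11.18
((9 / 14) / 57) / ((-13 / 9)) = -0.01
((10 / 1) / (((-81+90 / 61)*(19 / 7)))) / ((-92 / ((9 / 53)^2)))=2745 / 189040082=0.00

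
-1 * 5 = -5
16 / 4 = 4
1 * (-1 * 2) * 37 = -74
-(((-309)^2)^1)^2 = -9116621361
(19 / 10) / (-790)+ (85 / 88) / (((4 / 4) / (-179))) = -30050043 / 173800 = -172.90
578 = 578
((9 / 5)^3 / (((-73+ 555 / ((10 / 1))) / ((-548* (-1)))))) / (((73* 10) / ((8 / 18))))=-177552 / 1596875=-0.11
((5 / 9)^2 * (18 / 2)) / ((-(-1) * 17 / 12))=100 / 51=1.96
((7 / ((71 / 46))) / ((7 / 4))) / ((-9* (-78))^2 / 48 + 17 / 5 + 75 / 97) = 356960 / 1414716961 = 0.00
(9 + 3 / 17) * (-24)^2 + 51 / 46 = 4134243 / 782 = 5286.76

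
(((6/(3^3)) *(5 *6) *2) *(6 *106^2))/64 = 14045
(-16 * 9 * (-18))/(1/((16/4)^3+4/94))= 7801920/47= 165998.30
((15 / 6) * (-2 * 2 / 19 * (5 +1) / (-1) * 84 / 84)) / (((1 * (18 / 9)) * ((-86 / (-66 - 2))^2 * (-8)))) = -0.12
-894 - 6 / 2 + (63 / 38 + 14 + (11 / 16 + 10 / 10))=-267415 / 304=-879.65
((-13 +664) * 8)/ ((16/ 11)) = 7161/ 2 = 3580.50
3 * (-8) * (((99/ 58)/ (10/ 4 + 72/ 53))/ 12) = -10494/ 11861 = -0.88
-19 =-19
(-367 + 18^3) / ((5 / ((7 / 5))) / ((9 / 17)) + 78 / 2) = 344295 / 2882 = 119.46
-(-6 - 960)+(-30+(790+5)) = 1731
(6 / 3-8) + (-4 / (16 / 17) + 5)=-21 / 4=-5.25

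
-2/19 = -0.11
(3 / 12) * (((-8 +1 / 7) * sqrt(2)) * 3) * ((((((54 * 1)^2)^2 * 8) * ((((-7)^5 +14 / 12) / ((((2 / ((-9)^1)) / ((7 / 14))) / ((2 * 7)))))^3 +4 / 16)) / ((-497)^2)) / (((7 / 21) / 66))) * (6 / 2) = -202251346955210635348231.70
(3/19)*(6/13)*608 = 576/13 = 44.31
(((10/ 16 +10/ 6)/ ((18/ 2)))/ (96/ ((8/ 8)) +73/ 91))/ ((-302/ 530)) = -1326325/ 287314344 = -0.00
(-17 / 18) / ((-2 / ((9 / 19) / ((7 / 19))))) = 17 / 28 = 0.61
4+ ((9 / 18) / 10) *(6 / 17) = 683 / 170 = 4.02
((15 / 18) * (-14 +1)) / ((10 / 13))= -14.08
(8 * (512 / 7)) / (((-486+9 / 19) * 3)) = -77824 / 193725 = -0.40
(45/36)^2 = 25/16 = 1.56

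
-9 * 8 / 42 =-1.71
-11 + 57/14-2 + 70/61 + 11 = 2749/854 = 3.22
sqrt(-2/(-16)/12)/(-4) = -sqrt(6)/96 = -0.03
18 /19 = 0.95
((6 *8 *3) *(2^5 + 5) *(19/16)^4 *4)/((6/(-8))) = -14465631/256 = -56506.37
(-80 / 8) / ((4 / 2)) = -5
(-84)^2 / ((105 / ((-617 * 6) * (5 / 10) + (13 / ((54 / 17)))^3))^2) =78776773268032009 / 38742048900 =2033366.21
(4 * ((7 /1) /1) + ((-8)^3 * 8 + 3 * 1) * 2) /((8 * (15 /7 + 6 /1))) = -28553 /228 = -125.23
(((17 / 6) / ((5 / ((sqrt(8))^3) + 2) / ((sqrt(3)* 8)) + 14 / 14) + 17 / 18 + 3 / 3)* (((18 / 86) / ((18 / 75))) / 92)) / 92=25* (175* sqrt(6) + 2240* sqrt(3) + 66048) / (4367424* (5* sqrt(6) + 64* sqrt(3) + 768))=0.00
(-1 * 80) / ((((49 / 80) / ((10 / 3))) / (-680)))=43520000 / 147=296054.42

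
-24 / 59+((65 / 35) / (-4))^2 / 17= -309901 / 786352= -0.39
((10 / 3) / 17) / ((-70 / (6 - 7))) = 1 / 357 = 0.00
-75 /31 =-2.42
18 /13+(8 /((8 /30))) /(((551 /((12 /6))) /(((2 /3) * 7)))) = 13558 /7163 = 1.89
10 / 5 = 2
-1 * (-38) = 38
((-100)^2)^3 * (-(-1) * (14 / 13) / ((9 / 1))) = 14000000000000 / 117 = 119658119658.12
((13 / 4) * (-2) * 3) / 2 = -39 / 4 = -9.75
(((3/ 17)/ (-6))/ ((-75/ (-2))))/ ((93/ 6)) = -2/ 39525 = -0.00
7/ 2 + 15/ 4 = 29/ 4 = 7.25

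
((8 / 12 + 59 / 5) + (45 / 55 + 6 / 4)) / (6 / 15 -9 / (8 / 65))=-19516 / 95997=-0.20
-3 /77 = -0.04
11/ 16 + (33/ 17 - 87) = -22949/ 272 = -84.37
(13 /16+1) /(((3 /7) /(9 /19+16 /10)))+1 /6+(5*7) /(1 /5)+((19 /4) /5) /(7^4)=2013845483 /10948560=183.94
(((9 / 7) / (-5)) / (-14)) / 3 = 3 / 490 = 0.01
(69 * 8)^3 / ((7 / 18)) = 3027538944 / 7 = 432505563.43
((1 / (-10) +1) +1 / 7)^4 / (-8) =-28398241 / 192080000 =-0.15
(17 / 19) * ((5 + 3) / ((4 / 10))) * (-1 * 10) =-3400 / 19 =-178.95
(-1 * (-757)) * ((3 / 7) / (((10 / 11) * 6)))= 8327 / 140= 59.48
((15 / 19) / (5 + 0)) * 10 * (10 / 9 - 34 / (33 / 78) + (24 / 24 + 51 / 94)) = -3615845 / 29469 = -122.70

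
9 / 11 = 0.82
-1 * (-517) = 517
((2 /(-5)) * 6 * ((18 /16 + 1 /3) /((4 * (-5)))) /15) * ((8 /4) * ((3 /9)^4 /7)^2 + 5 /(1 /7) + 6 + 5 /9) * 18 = 8.73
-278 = -278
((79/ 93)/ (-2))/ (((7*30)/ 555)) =-2923/ 2604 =-1.12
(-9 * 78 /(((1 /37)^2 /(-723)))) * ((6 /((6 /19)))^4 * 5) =452755011010770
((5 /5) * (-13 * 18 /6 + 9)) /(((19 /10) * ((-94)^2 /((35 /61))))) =-2625 /2560231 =-0.00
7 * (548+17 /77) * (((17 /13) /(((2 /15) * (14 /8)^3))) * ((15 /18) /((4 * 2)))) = 35881050 /49049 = 731.53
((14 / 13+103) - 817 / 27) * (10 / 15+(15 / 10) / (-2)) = -12955 / 2106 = -6.15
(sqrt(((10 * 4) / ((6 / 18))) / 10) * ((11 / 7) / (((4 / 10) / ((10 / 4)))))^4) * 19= 108663671875 * sqrt(3) / 307328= 612410.85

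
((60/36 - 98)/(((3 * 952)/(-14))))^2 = 0.22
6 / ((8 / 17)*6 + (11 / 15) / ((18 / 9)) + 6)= 3060 / 4687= 0.65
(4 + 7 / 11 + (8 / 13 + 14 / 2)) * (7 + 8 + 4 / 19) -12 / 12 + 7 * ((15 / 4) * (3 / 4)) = 8913631 / 43472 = 205.04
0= 0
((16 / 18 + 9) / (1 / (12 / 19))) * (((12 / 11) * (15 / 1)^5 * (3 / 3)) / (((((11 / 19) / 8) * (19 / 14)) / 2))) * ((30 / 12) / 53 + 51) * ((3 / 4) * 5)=2457497637000000 / 121847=20168716808.78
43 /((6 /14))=100.33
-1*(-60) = 60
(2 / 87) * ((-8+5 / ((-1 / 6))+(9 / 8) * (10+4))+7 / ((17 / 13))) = -383 / 986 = -0.39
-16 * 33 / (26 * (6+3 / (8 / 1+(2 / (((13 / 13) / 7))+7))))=-3.33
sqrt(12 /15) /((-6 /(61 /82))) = -61 *sqrt(5) /1230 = -0.11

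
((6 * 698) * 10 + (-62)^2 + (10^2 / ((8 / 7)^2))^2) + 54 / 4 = 13209425 / 256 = 51599.32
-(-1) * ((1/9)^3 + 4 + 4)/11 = 5833/8019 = 0.73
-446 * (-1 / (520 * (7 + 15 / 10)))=223 / 2210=0.10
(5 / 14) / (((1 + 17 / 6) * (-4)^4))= 15 / 41216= 0.00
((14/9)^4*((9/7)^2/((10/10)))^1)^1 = 784/81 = 9.68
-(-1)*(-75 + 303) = 228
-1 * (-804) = 804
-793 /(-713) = 793 /713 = 1.11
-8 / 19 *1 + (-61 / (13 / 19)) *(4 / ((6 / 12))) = -176272 / 247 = -713.65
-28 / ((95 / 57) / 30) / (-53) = 504 / 53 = 9.51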